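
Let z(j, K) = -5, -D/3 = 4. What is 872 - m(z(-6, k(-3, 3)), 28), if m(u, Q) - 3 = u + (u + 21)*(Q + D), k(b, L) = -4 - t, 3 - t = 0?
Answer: 618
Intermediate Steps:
t = 3 (t = 3 - 1*0 = 3 + 0 = 3)
k(b, L) = -7 (k(b, L) = -4 - 1*3 = -4 - 3 = -7)
D = -12 (D = -3*4 = -12)
m(u, Q) = 3 + u + (-12 + Q)*(21 + u) (m(u, Q) = 3 + (u + (u + 21)*(Q - 12)) = 3 + (u + (21 + u)*(-12 + Q)) = 3 + (u + (-12 + Q)*(21 + u)) = 3 + u + (-12 + Q)*(21 + u))
872 - m(z(-6, k(-3, 3)), 28) = 872 - (-249 - 11*(-5) + 21*28 + 28*(-5)) = 872 - (-249 + 55 + 588 - 140) = 872 - 1*254 = 872 - 254 = 618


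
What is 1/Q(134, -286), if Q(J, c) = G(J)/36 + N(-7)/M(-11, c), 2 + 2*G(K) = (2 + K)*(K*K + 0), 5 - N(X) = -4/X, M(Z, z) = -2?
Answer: 252/8546491 ≈ 2.9486e-5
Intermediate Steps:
N(X) = 5 + 4/X (N(X) = 5 - (-4)/X = 5 + 4/X)
G(K) = -1 + K**2*(2 + K)/2 (G(K) = -1 + ((2 + K)*(K*K + 0))/2 = -1 + ((2 + K)*(K**2 + 0))/2 = -1 + ((2 + K)*K**2)/2 = -1 + (K**2*(2 + K))/2 = -1 + K**2*(2 + K)/2)
Q(J, c) = -565/252 + J**2/36 + J**3/72 (Q(J, c) = (-1 + J**2 + J**3/2)/36 + (5 + 4/(-7))/(-2) = (-1 + J**2 + J**3/2)*(1/36) + (5 + 4*(-1/7))*(-1/2) = (-1/36 + J**2/36 + J**3/72) + (5 - 4/7)*(-1/2) = (-1/36 + J**2/36 + J**3/72) + (31/7)*(-1/2) = (-1/36 + J**2/36 + J**3/72) - 31/14 = -565/252 + J**2/36 + J**3/72)
1/Q(134, -286) = 1/(-565/252 + (1/36)*134**2 + (1/72)*134**3) = 1/(-565/252 + (1/36)*17956 + (1/72)*2406104) = 1/(-565/252 + 4489/9 + 300763/9) = 1/(8546491/252) = 252/8546491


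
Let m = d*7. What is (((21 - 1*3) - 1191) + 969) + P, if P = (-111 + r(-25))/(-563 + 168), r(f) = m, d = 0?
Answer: -80469/395 ≈ -203.72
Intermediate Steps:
m = 0 (m = 0*7 = 0)
r(f) = 0
P = 111/395 (P = (-111 + 0)/(-563 + 168) = -111/(-395) = -111*(-1/395) = 111/395 ≈ 0.28101)
(((21 - 1*3) - 1191) + 969) + P = (((21 - 1*3) - 1191) + 969) + 111/395 = (((21 - 3) - 1191) + 969) + 111/395 = ((18 - 1191) + 969) + 111/395 = (-1173 + 969) + 111/395 = -204 + 111/395 = -80469/395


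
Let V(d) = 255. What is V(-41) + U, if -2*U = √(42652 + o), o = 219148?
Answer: 255 - 5*√2618 ≈ -0.83198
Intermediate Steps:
U = -5*√2618 (U = -√(42652 + 219148)/2 = -5*√2618 ≈ -255.83)
V(-41) + U = 255 - 5*√2618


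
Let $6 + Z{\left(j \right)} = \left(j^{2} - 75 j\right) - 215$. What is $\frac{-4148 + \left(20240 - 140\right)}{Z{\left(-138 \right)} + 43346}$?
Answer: $\frac{15952}{72519} \approx 0.21997$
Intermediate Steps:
$Z{\left(j \right)} = -221 + j^{2} - 75 j$ ($Z{\left(j \right)} = -6 - \left(215 - j^{2} + 75 j\right) = -221 + j^{2} - 75 j$)
$\frac{-4148 + \left(20240 - 140\right)}{Z{\left(-138 \right)} + 43346} = \frac{-4148 + \left(20240 - 140\right)}{\left(-221 + \left(-138\right)^{2} - -10350\right) + 43346} = \frac{-4148 + \left(20240 - 140\right)}{\left(-221 + 19044 + 10350\right) + 43346} = \frac{-4148 + 20100}{29173 + 43346} = \frac{15952}{72519}$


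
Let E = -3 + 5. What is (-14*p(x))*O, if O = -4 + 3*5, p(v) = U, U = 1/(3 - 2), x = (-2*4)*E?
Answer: -154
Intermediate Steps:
E = 2
x = -16 (x = -2*4*2 = -8*2 = -16)
U = 1 (U = 1/1 = 1)
p(v) = 1
O = 11 (O = -4 + 15 = 11)
(-14*p(x))*O = -14*1*11 = -14*11 = -154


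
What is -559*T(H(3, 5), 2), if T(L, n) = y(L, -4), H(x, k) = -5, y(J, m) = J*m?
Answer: -11180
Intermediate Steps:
T(L, n) = -4*L (T(L, n) = L*(-4) = -4*L)
-559*T(H(3, 5), 2) = -(-2236)*(-5) = -559*20 = -11180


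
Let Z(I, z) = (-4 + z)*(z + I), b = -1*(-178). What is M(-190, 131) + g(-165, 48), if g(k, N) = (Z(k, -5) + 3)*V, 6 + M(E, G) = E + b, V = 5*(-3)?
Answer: -23013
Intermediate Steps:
V = -15
b = 178
M(E, G) = 172 + E (M(E, G) = -6 + (E + 178) = -6 + (178 + E) = 172 + E)
Z(I, z) = (-4 + z)*(I + z)
g(k, N) = -720 + 135*k (g(k, N) = (((-5)² - 4*k - 4*(-5) + k*(-5)) + 3)*(-15) = ((25 - 4*k + 20 - 5*k) + 3)*(-15) = ((45 - 9*k) + 3)*(-15) = (48 - 9*k)*(-15) = -720 + 135*k)
M(-190, 131) + g(-165, 48) = (172 - 190) + (-720 + 135*(-165)) = -18 + (-720 - 22275) = -18 - 22995 = -23013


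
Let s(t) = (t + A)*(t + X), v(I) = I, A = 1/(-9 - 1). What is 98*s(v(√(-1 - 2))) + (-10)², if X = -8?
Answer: -578/5 - 3969*I*√3/5 ≈ -115.6 - 1374.9*I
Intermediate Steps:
A = -⅒ (A = 1/(-10) = -⅒ ≈ -0.10000)
s(t) = (-8 + t)*(-⅒ + t) (s(t) = (t - ⅒)*(t - 8) = (-⅒ + t)*(-8 + t) = (-8 + t)*(-⅒ + t))
98*s(v(√(-1 - 2))) + (-10)² = 98*(⅘ + (√(-1 - 2))² - 81*√(-1 - 2)/10) + (-10)² = 98*(⅘ + (√(-3))² - 81*I*√3/10) + 100 = 98*(⅘ + (I*√3)² - 81*I*√3/10) + 100 = 98*(⅘ - 3 - 81*I*√3/10) + 100 = 98*(-11/5 - 81*I*√3/10) + 100 = (-1078/5 - 3969*I*√3/5) + 100 = -578/5 - 3969*I*√3/5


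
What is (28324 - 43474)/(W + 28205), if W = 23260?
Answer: -1010/3431 ≈ -0.29437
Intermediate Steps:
(28324 - 43474)/(W + 28205) = (28324 - 43474)/(23260 + 28205) = -15150/51465 = -15150*1/51465 = -1010/3431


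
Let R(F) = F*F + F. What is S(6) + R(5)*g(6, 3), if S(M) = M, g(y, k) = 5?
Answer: 156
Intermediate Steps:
R(F) = F + F² (R(F) = F² + F = F + F²)
S(6) + R(5)*g(6, 3) = 6 + (5*(1 + 5))*5 = 6 + (5*6)*5 = 6 + 30*5 = 6 + 150 = 156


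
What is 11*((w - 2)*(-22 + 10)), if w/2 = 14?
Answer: -3432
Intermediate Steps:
w = 28 (w = 2*14 = 28)
11*((w - 2)*(-22 + 10)) = 11*((28 - 2)*(-22 + 10)) = 11*(26*(-12)) = 11*(-312) = -3432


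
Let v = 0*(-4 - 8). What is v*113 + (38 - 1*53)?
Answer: -15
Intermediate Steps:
v = 0 (v = 0*(-12) = 0)
v*113 + (38 - 1*53) = 0*113 + (38 - 1*53) = 0 + (38 - 53) = 0 - 15 = -15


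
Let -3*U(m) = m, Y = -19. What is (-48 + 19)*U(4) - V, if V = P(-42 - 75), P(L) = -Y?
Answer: 59/3 ≈ 19.667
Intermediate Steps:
U(m) = -m/3
P(L) = 19 (P(L) = -1*(-19) = 19)
V = 19
(-48 + 19)*U(4) - V = (-48 + 19)*(-⅓*4) - 1*19 = -29*(-4/3) - 19 = 116/3 - 19 = 59/3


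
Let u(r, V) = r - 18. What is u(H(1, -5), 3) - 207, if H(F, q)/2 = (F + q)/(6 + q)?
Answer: -233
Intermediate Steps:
H(F, q) = 2*(F + q)/(6 + q) (H(F, q) = 2*((F + q)/(6 + q)) = 2*(F + q)/(6 + q))
u(r, V) = -18 + r
u(H(1, -5), 3) - 207 = (-18 + 2*(1 - 5)/(6 - 5)) - 207 = (-18 + 2*(-4)/1) - 207 = (-18 + 2*1*(-4)) - 207 = (-18 - 8) - 207 = -26 - 207 = -233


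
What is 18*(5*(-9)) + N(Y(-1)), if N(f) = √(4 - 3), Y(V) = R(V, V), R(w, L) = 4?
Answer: -809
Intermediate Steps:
Y(V) = 4
N(f) = 1 (N(f) = √1 = 1)
18*(5*(-9)) + N(Y(-1)) = 18*(5*(-9)) + 1 = 18*(-45) + 1 = -810 + 1 = -809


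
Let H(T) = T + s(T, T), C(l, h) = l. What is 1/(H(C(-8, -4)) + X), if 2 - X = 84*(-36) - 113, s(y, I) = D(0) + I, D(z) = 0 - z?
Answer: 1/3123 ≈ 0.00032020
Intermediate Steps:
D(z) = -z
s(y, I) = I (s(y, I) = -1*0 + I = 0 + I = I)
X = 3139 (X = 2 - (84*(-36) - 113) = 2 - (-3024 - 113) = 2 - 1*(-3137) = 2 + 3137 = 3139)
H(T) = 2*T (H(T) = T + T = 2*T)
1/(H(C(-8, -4)) + X) = 1/(2*(-8) + 3139) = 1/(-16 + 3139) = 1/3123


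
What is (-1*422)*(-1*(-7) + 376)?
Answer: -161626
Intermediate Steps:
(-1*422)*(-1*(-7) + 376) = -422*(7 + 376) = -422*383 = -161626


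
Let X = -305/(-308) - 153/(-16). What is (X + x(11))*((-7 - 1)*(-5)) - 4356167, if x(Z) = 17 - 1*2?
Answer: -670692313/154 ≈ -4.3551e+6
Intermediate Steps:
X = 13001/1232 (X = -305*(-1/308) - 153*(-1/16) = 305/308 + 153/16 = 13001/1232 ≈ 10.553)
x(Z) = 15 (x(Z) = 17 - 2 = 15)
(X + x(11))*((-7 - 1)*(-5)) - 4356167 = (13001/1232 + 15)*((-7 - 1)*(-5)) - 4356167 = 31481*(-8*(-5))/1232 - 4356167 = (31481/1232)*40 - 4356167 = 157405/154 - 4356167 = -670692313/154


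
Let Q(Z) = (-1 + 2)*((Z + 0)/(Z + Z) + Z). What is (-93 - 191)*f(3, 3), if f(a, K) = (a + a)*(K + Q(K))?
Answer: -11076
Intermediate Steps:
Q(Z) = ½ + Z (Q(Z) = 1*(Z/((2*Z)) + Z) = 1*(Z*(1/(2*Z)) + Z) = 1*(½ + Z) = ½ + Z)
f(a, K) = 2*a*(½ + 2*K) (f(a, K) = (a + a)*(K + (½ + K)) = (2*a)*(½ + 2*K) = 2*a*(½ + 2*K))
(-93 - 191)*f(3, 3) = (-93 - 191)*(3*(1 + 4*3)) = -852*(1 + 12) = -852*13 = -284*39 = -11076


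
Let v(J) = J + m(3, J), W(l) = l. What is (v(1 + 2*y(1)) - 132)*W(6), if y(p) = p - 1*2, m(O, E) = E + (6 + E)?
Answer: -774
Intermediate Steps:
m(O, E) = 6 + 2*E
y(p) = -2 + p (y(p) = p - 2 = -2 + p)
v(J) = 6 + 3*J (v(J) = J + (6 + 2*J) = 6 + 3*J)
(v(1 + 2*y(1)) - 132)*W(6) = ((6 + 3*(1 + 2*(-2 + 1))) - 132)*6 = ((6 + 3*(1 + 2*(-1))) - 132)*6 = ((6 + 3*(1 - 2)) - 132)*6 = ((6 + 3*(-1)) - 132)*6 = ((6 - 3) - 132)*6 = (3 - 132)*6 = -129*6 = -774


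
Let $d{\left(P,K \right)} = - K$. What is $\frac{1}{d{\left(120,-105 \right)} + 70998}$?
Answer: $\frac{1}{71103} \approx 1.4064 \cdot 10^{-5}$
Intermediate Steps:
$\frac{1}{d{\left(120,-105 \right)} + 70998} = \frac{1}{\left(-1\right) \left(-105\right) + 70998} = \frac{1}{105 + 70998} = \frac{1}{71103}$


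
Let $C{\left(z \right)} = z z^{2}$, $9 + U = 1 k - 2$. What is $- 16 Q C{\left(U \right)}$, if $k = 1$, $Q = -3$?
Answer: $-48000$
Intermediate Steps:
$U = -10$ ($U = -9 + \left(1 \cdot 1 - 2\right) = -9 + \left(1 - 2\right) = -9 - 1 = -10$)
$C{\left(z \right)} = z^{3}$
$- 16 Q C{\left(U \right)} = \left(-16\right) \left(-3\right) \left(-10\right)^{3} = 48 \left(-1000\right) = -48000$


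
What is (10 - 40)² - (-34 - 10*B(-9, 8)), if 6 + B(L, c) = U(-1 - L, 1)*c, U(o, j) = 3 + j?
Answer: 1194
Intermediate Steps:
B(L, c) = -6 + 4*c (B(L, c) = -6 + (3 + 1)*c = -6 + 4*c)
(10 - 40)² - (-34 - 10*B(-9, 8)) = (10 - 40)² - (-34 - 10*(-6 + 4*8)) = (-30)² - (-34 - 10*(-6 + 32)) = 900 - (-34 - 10*26) = 900 - (-34 - 260) = 900 - 1*(-294) = 900 + 294 = 1194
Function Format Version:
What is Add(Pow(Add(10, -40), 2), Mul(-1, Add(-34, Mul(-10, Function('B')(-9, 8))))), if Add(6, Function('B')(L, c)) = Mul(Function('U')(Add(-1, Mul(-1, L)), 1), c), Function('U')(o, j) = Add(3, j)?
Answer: 1194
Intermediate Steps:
Function('B')(L, c) = Add(-6, Mul(4, c)) (Function('B')(L, c) = Add(-6, Mul(Add(3, 1), c)) = Add(-6, Mul(4, c)))
Add(Pow(Add(10, -40), 2), Mul(-1, Add(-34, Mul(-10, Function('B')(-9, 8))))) = Add(Pow(Add(10, -40), 2), Mul(-1, Add(-34, Mul(-10, Add(-6, Mul(4, 8)))))) = Add(Pow(-30, 2), Mul(-1, Add(-34, Mul(-10, Add(-6, 32))))) = Add(900, Mul(-1, Add(-34, Mul(-10, 26)))) = Add(900, Mul(-1, Add(-34, -260))) = Add(900, Mul(-1, -294)) = Add(900, 294) = 1194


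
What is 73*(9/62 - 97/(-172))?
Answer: 276013/5332 ≈ 51.765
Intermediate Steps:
73*(9/62 - 97/(-172)) = 73*(9*(1/62) - 97*(-1/172)) = 73*(9/62 + 97/172) = 73*(3781/5332) = 276013/5332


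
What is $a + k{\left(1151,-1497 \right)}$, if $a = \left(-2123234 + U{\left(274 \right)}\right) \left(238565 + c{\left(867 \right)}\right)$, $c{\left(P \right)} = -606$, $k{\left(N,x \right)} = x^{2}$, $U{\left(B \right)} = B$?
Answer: $-505175197631$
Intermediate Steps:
$a = -505177438640$ ($a = \left(-2123234 + 274\right) \left(238565 - 606\right) = \left(-2122960\right) 237959 = -505177438640$)
$a + k{\left(1151,-1497 \right)} = -505177438640 + \left(-1497\right)^{2} = -505177438640 + 2241009 = -505175197631$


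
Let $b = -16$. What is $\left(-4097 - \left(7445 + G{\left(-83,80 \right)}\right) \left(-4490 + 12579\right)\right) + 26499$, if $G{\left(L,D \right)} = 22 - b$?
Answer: $-60507585$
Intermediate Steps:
$G{\left(L,D \right)} = 38$ ($G{\left(L,D \right)} = 22 - -16 = 22 + 16 = 38$)
$\left(-4097 - \left(7445 + G{\left(-83,80 \right)}\right) \left(-4490 + 12579\right)\right) + 26499 = \left(-4097 - \left(7445 + 38\right) \left(-4490 + 12579\right)\right) + 26499 = \left(-4097 - 7483 \cdot 8089\right) + 26499 = \left(-4097 - 60529987\right) + 26499 = -60534084 + 26499 = -60507585$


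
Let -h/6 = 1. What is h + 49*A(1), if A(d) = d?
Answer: 43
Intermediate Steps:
h = -6 (h = -6*1 = -6)
h + 49*A(1) = -6 + 49*1 = -6 + 49 = 43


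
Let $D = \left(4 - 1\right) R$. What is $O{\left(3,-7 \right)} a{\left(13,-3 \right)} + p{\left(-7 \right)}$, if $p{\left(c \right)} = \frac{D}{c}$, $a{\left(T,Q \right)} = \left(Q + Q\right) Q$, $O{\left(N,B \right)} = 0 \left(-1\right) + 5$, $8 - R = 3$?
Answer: $\frac{615}{7} \approx 87.857$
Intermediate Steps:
$R = 5$ ($R = 8 - 3 = 5$)
$O{\left(N,B \right)} = 5$ ($O{\left(N,B \right)} = 0 + 5 = 5$)
$a{\left(T,Q \right)} = 2 Q^{2}$ ($a{\left(T,Q \right)} = 2 Q Q = 2 Q^{2}$)
$D = 15$ ($D = \left(4 - 1\right) 5 = 3 \cdot 5 = 15$)
$p{\left(c \right)} = \frac{15}{c}$
$O{\left(3,-7 \right)} a{\left(13,-3 \right)} + p{\left(-7 \right)} = 5 \cdot 2 \left(-3\right)^{2} + \frac{15}{-7} = 5 \cdot 2 \cdot 9 + 15 \left(- \frac{1}{7}\right) = 5 \cdot 18 - \frac{15}{7} = 90 - \frac{15}{7} = \frac{615}{7}$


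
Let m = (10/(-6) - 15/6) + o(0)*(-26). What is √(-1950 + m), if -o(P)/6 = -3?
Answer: I*√87198/6 ≈ 49.216*I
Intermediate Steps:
o(P) = 18 (o(P) = -6*(-3) = 18)
m = -2833/6 (m = (10/(-6) - 15/6) + 18*(-26) = (10*(-⅙) - 15*⅙) - 468 = (-5/3 - 5/2) - 468 = -25/6 - 468 = -2833/6 ≈ -472.17)
√(-1950 + m) = √(-1950 - 2833/6) = √(-14533/6) = I*√87198/6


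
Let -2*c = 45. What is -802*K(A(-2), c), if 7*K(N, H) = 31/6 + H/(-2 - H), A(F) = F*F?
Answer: -57343/123 ≈ -466.20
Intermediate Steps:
A(F) = F²
c = -45/2 (c = -½*45 = -45/2 ≈ -22.500)
K(N, H) = 31/42 + H/(7*(-2 - H)) (K(N, H) = (31/6 + H/(-2 - H))/7 = 31/42 + H/(7*(-2 - H)))
-802*K(A(-2), c) = -401*(62 + 25*(-45/2))/(21*(2 - 45/2)) = -401*(62 - 1125/2)/(21*(-41/2)) = -401*(-2)*(-1001)/(21*41*2) = -802*143/246 = -57343/123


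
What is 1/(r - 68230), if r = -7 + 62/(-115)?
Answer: -115/7847317 ≈ -1.4655e-5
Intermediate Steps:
r = -867/115 (r = -7 - 1/115*62 = -7 - 62/115 = -867/115 ≈ -7.5391)
1/(r - 68230) = 1/(-867/115 - 68230) = 1/(-7847317/115) = -115/7847317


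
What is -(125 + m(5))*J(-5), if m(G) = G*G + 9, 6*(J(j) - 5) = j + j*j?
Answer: -1325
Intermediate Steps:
J(j) = 5 + j/6 + j²/6 (J(j) = 5 + (j + j*j)/6 = 5 + (j + j²)/6 = 5 + (j/6 + j²/6) = 5 + j/6 + j²/6)
m(G) = 9 + G² (m(G) = G² + 9 = 9 + G²)
-(125 + m(5))*J(-5) = -(125 + (9 + 5²))*(5 + (⅙)*(-5) + (⅙)*(-5)²) = -(125 + (9 + 25))*(5 - ⅚ + (⅙)*25) = -(125 + 34)*(5 - ⅚ + 25/6) = -159*25/3 = -1*1325 = -1325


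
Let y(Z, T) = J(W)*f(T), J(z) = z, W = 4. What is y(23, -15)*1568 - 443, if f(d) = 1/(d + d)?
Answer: -9781/15 ≈ -652.07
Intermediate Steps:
f(d) = 1/(2*d)
y(Z, T) = 2/T (y(Z, T) = 4*(1/(2*T)) = 2/T)
y(23, -15)*1568 - 443 = (2/(-15))*1568 - 443 = (2*(-1/15))*1568 - 443 = -2/15*1568 - 443 = -3136/15 - 443 = -9781/15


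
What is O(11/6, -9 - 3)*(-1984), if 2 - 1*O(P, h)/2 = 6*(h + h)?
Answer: -579328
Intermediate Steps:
O(P, h) = 4 - 24*h (O(P, h) = 4 - 12*(h + h) = 4 - 12*2*h = 4 - 24*h)
O(11/6, -9 - 3)*(-1984) = (4 - 24*(-9 - 3))*(-1984) = (4 - 24*(-12))*(-1984) = (4 + 288)*(-1984) = 292*(-1984) = -579328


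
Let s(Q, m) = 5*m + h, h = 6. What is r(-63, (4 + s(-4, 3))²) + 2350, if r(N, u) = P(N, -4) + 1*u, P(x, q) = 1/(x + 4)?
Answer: 175524/59 ≈ 2975.0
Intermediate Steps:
P(x, q) = 1/(4 + x)
s(Q, m) = 6 + 5*m (s(Q, m) = 5*m + 6 = 6 + 5*m)
r(N, u) = u + 1/(4 + N) (r(N, u) = 1/(4 + N) + 1*u = 1/(4 + N) + u = u + 1/(4 + N))
r(-63, (4 + s(-4, 3))²) + 2350 = (1 + (4 + (6 + 5*3))²*(4 - 63))/(4 - 63) + 2350 = (1 + (4 + (6 + 15))²*(-59))/(-59) + 2350 = -(1 + (4 + 21)²*(-59))/59 + 2350 = -(1 + 25²*(-59))/59 + 2350 = -(1 + 625*(-59))/59 + 2350 = -(1 - 36875)/59 + 2350 = -1/59*(-36874) + 2350 = 36874/59 + 2350 = 175524/59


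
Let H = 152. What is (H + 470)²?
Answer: 386884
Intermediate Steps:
(H + 470)² = (152 + 470)² = 622² = 386884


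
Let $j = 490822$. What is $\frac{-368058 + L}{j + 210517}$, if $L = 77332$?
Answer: $- \frac{290726}{701339} \approx -0.41453$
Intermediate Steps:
$\frac{-368058 + L}{j + 210517} = \frac{-368058 + 77332}{490822 + 210517} = - \frac{290726}{701339}$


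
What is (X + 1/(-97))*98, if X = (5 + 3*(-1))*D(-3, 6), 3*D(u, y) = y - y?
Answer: -98/97 ≈ -1.0103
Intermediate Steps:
D(u, y) = 0 (D(u, y) = (y - y)/3 = (⅓)*0 = 0)
X = 0 (X = (5 + 3*(-1))*0 = (5 - 3)*0 = 2*0 = 0)
(X + 1/(-97))*98 = (0 + 1/(-97))*98 = (0 - 1/97)*98 = -1/97*98 = -98/97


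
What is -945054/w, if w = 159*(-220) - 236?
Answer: 472527/17608 ≈ 26.836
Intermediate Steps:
w = -35216 (w = -34980 - 236 = -35216)
-945054/w = -945054/(-35216) = -945054*(-1/35216) = 472527/17608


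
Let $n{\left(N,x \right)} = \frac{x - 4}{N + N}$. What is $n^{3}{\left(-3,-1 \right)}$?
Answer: $\frac{125}{216} \approx 0.5787$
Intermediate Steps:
$n{\left(N,x \right)} = \frac{-4 + x}{2 N}$
$n^{3}{\left(-3,-1 \right)} = \left(\frac{-4 - 1}{2 \left(-3\right)}\right)^{3} = \left(\frac{1}{2} \left(- \frac{1}{3}\right) \left(-5\right)\right)^{3} = \left(\frac{5}{6}\right)^{3} = \frac{125}{216}$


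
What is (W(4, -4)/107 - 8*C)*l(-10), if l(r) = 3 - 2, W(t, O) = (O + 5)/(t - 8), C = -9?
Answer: 30815/428 ≈ 71.998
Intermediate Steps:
W(t, O) = (5 + O)/(-8 + t)
l(r) = 1
(W(4, -4)/107 - 8*C)*l(-10) = (((5 - 4)/(-8 + 4))/107 - 8*(-9))*1 = ((1/(-4))*(1/107) + 72)*1 = (-¼*1*(1/107) + 72)*1 = (-¼*1/107 + 72)*1 = (-1/428 + 72)*1 = (30815/428)*1 = 30815/428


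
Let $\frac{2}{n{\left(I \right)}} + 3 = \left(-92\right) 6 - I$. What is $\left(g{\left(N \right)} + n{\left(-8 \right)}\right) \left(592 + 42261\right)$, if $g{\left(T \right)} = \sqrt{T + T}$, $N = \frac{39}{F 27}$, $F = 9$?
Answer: $- \frac{85706}{547} + \frac{42853 \sqrt{26}}{9} \approx 24122.0$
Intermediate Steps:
$n{\left(I \right)} = \frac{2}{-555 - I}$ ($n{\left(I \right)} = \frac{2}{-3 - \left(552 + I\right)} = \frac{2}{-555 - I}$)
$N = \frac{13}{81}$ ($N = \frac{39}{9 \cdot 27} = \frac{39}{243} = 39 \cdot \frac{1}{243} = \frac{13}{81} \approx 0.16049$)
$g{\left(T \right)} = \sqrt{2} \sqrt{T}$ ($g{\left(T \right)} = \sqrt{2 T} = \sqrt{2} \sqrt{T}$)
$\left(g{\left(N \right)} + n{\left(-8 \right)}\right) \left(592 + 42261\right) = \left(\sqrt{2} \sqrt{\frac{13}{81}} - \frac{2}{555 - 8}\right) \left(592 + 42261\right) = \left(\sqrt{2} \frac{\sqrt{13}}{9} - \frac{2}{547}\right) 42853 = \left(\frac{\sqrt{26}}{9} - \frac{2}{547}\right) 42853 = \left(- \frac{2}{547} + \frac{\sqrt{26}}{9}\right) 42853 = - \frac{85706}{547} + \frac{42853 \sqrt{26}}{9}$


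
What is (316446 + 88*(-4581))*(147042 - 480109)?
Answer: 28870913694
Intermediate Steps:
(316446 + 88*(-4581))*(147042 - 480109) = (316446 - 403128)*(-333067) = -86682*(-333067) = 28870913694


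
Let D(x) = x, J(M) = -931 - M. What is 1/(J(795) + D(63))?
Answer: -1/1663 ≈ -0.00060132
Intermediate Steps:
1/(J(795) + D(63)) = 1/((-931 - 1*795) + 63) = 1/((-931 - 795) + 63) = 1/(-1726 + 63) = 1/(-1663) = -1/1663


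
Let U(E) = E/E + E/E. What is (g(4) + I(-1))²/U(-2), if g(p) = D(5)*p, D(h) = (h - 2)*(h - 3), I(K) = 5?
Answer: 841/2 ≈ 420.50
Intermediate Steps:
D(h) = (-3 + h)*(-2 + h) (D(h) = (-2 + h)*(-3 + h) = (-3 + h)*(-2 + h))
g(p) = 6*p (g(p) = (6 + 5² - 5*5)*p = (6 + 25 - 25)*p = 6*p)
U(E) = 2 (U(E) = 1 + 1 = 2)
(g(4) + I(-1))²/U(-2) = (6*4 + 5)²/2 = (24 + 5)²*(½) = 29²*(½) = 841*(½) = 841/2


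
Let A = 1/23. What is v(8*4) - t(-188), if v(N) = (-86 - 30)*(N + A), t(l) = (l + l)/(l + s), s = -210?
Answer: -17017232/4577 ≈ -3718.0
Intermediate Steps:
A = 1/23 ≈ 0.043478
t(l) = 2*l/(-210 + l) (t(l) = (l + l)/(l - 210) = (2*l)/(-210 + l) = 2*l/(-210 + l))
v(N) = -116/23 - 116*N (v(N) = (-86 - 30)*(N + 1/23) = -116*(1/23 + N) = -116/23 - 116*N)
v(8*4) - t(-188) = (-116/23 - 928*4) - 2*(-188)/(-210 - 188) = (-116/23 - 116*32) - 2*(-188)/(-398) = (-116/23 - 3712) - 2*(-188)*(-1)/398 = -85492/23 - 1*188/199 = -85492/23 - 188/199 = -17017232/4577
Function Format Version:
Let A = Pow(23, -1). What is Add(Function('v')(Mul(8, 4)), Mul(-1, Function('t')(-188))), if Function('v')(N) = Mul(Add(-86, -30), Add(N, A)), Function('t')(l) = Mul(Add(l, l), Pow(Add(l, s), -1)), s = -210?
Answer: Rational(-17017232, 4577) ≈ -3718.0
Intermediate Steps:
A = Rational(1, 23) ≈ 0.043478
Function('t')(l) = Mul(2, l, Pow(Add(-210, l), -1)) (Function('t')(l) = Mul(Add(l, l), Pow(Add(l, -210), -1)) = Mul(Mul(2, l), Pow(Add(-210, l), -1)) = Mul(2, l, Pow(Add(-210, l), -1)))
Function('v')(N) = Add(Rational(-116, 23), Mul(-116, N)) (Function('v')(N) = Mul(Add(-86, -30), Add(N, Rational(1, 23))) = Mul(-116, Add(Rational(1, 23), N)) = Add(Rational(-116, 23), Mul(-116, N)))
Add(Function('v')(Mul(8, 4)), Mul(-1, Function('t')(-188))) = Add(Add(Rational(-116, 23), Mul(-116, Mul(8, 4))), Mul(-1, Mul(2, -188, Pow(Add(-210, -188), -1)))) = Add(Add(Rational(-116, 23), Mul(-116, 32)), Mul(-1, Mul(2, -188, Pow(-398, -1)))) = Add(Add(Rational(-116, 23), -3712), Mul(-1, Mul(2, -188, Rational(-1, 398)))) = Add(Rational(-85492, 23), Mul(-1, Rational(188, 199))) = Add(Rational(-85492, 23), Rational(-188, 199)) = Rational(-17017232, 4577)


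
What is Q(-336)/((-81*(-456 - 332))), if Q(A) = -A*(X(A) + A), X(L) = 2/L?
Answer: -56449/31914 ≈ -1.7688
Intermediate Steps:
Q(A) = -A*(A + 2/A) (Q(A) = -A*(2/A + A) = -A*(A + 2/A))
Q(-336)/((-81*(-456 - 332))) = (-2 - 1*(-336)**2)/((-81*(-456 - 332))) = (-2 - 1*112896)/((-81*(-788))) = (-2 - 112896)/63828 = -112898*1/63828 = -56449/31914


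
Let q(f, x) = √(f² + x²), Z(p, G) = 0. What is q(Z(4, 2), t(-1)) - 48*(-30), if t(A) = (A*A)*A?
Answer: 1441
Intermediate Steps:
t(A) = A³ (t(A) = A²*A = A³)
q(Z(4, 2), t(-1)) - 48*(-30) = √(0² + ((-1)³)²) - 48*(-30) = √(0 + (-1)²) + 1440 = √(0 + 1) + 1440 = √1 + 1440 = 1 + 1440 = 1441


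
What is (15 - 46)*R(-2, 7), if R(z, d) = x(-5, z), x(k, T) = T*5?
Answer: 310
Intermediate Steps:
x(k, T) = 5*T
R(z, d) = 5*z
(15 - 46)*R(-2, 7) = (15 - 46)*(5*(-2)) = -31*(-10) = 310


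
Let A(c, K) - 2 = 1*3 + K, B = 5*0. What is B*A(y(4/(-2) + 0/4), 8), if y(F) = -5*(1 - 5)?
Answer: 0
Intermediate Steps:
y(F) = 20 (y(F) = -5*(-4) = 20)
B = 0
A(c, K) = 5 + K (A(c, K) = 2 + (1*3 + K) = 2 + (3 + K) = 5 + K)
B*A(y(4/(-2) + 0/4), 8) = 0*(5 + 8) = 0*13 = 0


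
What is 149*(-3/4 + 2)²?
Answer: 3725/16 ≈ 232.81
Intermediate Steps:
149*(-3/4 + 2)² = 149*(-3*¼ + 2)² = 149*(-¾ + 2)² = 149*(5/4)² = 149*(25/16) = 3725/16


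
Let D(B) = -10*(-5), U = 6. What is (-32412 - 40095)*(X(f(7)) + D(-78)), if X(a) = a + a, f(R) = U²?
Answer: -8845854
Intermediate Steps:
f(R) = 36 (f(R) = 6² = 36)
X(a) = 2*a
D(B) = 50
(-32412 - 40095)*(X(f(7)) + D(-78)) = (-32412 - 40095)*(2*36 + 50) = -72507*(72 + 50) = -72507*122 = -8845854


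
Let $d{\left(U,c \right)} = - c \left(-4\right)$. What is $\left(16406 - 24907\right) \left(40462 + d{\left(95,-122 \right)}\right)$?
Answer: $-339818974$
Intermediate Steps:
$d{\left(U,c \right)} = 4 c$
$\left(16406 - 24907\right) \left(40462 + d{\left(95,-122 \right)}\right) = \left(16406 - 24907\right) \left(40462 + 4 \left(-122\right)\right) = - 8501 \left(40462 - 488\right) = \left(-8501\right) 39974 = -339818974$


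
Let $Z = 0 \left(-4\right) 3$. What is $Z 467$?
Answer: $0$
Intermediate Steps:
$Z = 0$ ($Z = 0 \cdot 3 = 0$)
$Z 467 = 0 \cdot 467 = 0$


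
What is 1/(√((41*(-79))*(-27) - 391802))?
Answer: -I*√304349/304349 ≈ -0.0018126*I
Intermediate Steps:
1/(√((41*(-79))*(-27) - 391802)) = 1/(√(-3239*(-27) - 391802)) = 1/(√(87453 - 391802)) = 1/(√(-304349)) = 1/(I*√304349) = -I*√304349/304349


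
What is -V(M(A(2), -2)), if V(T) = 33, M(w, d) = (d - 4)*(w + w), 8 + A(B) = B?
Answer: -33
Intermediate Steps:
A(B) = -8 + B
M(w, d) = 2*w*(-4 + d) (M(w, d) = (-4 + d)*(2*w) = 2*w*(-4 + d))
-V(M(A(2), -2)) = -1*33 = -33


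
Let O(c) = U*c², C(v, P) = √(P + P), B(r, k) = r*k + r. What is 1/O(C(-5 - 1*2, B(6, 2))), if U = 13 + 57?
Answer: 1/2520 ≈ 0.00039683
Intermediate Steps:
U = 70
B(r, k) = r + k*r (B(r, k) = k*r + r = r + k*r)
C(v, P) = √2*√P (C(v, P) = √(2*P) = √2*√P)
O(c) = 70*c²
1/O(C(-5 - 1*2, B(6, 2))) = 1/(70*(√2*√(6*(1 + 2)))²) = 1/(70*(√2*√(6*3))²) = 1/(70*(√2*√18)²) = 1/(70*(√2*(3*√2))²) = 1/(70*6²) = 1/(70*36) = 1/2520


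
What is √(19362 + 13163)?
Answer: 5*√1301 ≈ 180.35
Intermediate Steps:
√(19362 + 13163) = √32525 = 5*√1301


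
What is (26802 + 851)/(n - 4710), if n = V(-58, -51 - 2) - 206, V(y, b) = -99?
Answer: -27653/5015 ≈ -5.5141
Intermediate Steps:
n = -305 (n = -99 - 206 = -305)
(26802 + 851)/(n - 4710) = (26802 + 851)/(-305 - 4710) = 27653/(-5015) = 27653*(-1/5015) = -27653/5015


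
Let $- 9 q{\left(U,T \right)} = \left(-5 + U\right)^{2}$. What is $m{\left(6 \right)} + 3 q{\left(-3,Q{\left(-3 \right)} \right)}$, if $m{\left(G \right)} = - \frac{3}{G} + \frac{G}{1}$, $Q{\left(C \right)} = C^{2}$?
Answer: $- \frac{95}{6} \approx -15.833$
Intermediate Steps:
$m{\left(G \right)} = G - \frac{3}{G}$ ($m{\left(G \right)} = - \frac{3}{G} + G 1 = - \frac{3}{G} + G = G - \frac{3}{G}$)
$q{\left(U,T \right)} = - \frac{\left(-5 + U\right)^{2}}{9}$
$m{\left(6 \right)} + 3 q{\left(-3,Q{\left(-3 \right)} \right)} = \left(6 - \frac{3}{6}\right) + 3 \left(- \frac{\left(-5 - 3\right)^{2}}{9}\right) = \left(6 - \frac{1}{2}\right) + 3 \left(- \frac{\left(-8\right)^{2}}{9}\right) = \left(6 - \frac{1}{2}\right) + 3 \left(\left(- \frac{1}{9}\right) 64\right) = \frac{11}{2} + 3 \left(- \frac{64}{9}\right) = \frac{11}{2} - \frac{64}{3} = - \frac{95}{6}$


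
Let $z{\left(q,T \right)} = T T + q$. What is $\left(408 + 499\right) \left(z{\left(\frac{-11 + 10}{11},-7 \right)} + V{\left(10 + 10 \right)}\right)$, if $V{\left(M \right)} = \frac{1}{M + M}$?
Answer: $\frac{19528617}{440} \approx 44383.0$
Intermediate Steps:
$V{\left(M \right)} = \frac{1}{2 M}$
$z{\left(q,T \right)} = q + T^{2}$ ($z{\left(q,T \right)} = T^{2} + q = q + T^{2}$)
$\left(408 + 499\right) \left(z{\left(\frac{-11 + 10}{11},-7 \right)} + V{\left(10 + 10 \right)}\right) = \left(408 + 499\right) \left(\left(\frac{-11 + 10}{11} + \left(-7\right)^{2}\right) + \frac{1}{2 \left(10 + 10\right)}\right) = 907 \left(\left(\left(-1\right) \frac{1}{11} + 49\right) + \frac{1}{2 \cdot 20}\right) = 907 \left(\left(- \frac{1}{11} + 49\right) + \frac{1}{2} \cdot \frac{1}{20}\right) = 907 \left(\frac{538}{11} + \frac{1}{40}\right) = 907 \cdot \frac{21531}{440} = \frac{19528617}{440}$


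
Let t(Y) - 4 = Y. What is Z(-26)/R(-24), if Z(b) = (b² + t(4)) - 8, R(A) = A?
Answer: -169/6 ≈ -28.167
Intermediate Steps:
t(Y) = 4 + Y
Z(b) = b² (Z(b) = (b² + (4 + 4)) - 8 = (b² + 8) - 8 = (8 + b²) - 8 = b²)
Z(-26)/R(-24) = (-26)²/(-24) = 676*(-1/24) = -169/6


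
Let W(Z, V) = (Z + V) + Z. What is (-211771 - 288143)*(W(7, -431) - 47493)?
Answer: 23950879740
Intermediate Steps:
W(Z, V) = V + 2*Z (W(Z, V) = (V + Z) + Z = V + 2*Z)
(-211771 - 288143)*(W(7, -431) - 47493) = (-211771 - 288143)*((-431 + 2*7) - 47493) = -499914*((-431 + 14) - 47493) = -499914*(-417 - 47493) = -499914*(-47910) = 23950879740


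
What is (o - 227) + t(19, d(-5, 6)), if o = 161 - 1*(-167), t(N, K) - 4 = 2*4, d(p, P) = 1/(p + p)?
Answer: 113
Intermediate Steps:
d(p, P) = 1/(2*p)
t(N, K) = 12 (t(N, K) = 4 + 2*4 = 4 + 8 = 12)
o = 328 (o = 161 + 167 = 328)
(o - 227) + t(19, d(-5, 6)) = (328 - 227) + 12 = 101 + 12 = 113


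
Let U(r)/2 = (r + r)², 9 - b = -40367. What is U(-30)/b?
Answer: 900/5047 ≈ 0.17832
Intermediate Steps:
b = 40376 (b = 9 - 1*(-40367) = 9 + 40367 = 40376)
U(r) = 8*r² (U(r) = 2*(r + r)² = 2*(2*r)² = 2*(4*r²) = 8*r²)
U(-30)/b = (8*(-30)²)/40376 = (8*900)*(1/40376) = 7200*(1/40376) = 900/5047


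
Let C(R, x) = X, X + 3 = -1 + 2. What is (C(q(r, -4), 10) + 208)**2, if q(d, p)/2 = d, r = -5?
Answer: 42436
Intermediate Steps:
q(d, p) = 2*d
X = -2 (X = -3 + (-1 + 2) = -3 + 1 = -2)
C(R, x) = -2
(C(q(r, -4), 10) + 208)**2 = (-2 + 208)**2 = 206**2 = 42436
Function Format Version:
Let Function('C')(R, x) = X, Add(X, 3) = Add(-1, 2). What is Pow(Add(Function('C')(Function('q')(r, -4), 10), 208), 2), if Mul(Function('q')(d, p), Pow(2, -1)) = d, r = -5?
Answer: 42436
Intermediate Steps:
Function('q')(d, p) = Mul(2, d)
X = -2 (X = Add(-3, Add(-1, 2)) = Add(-3, 1) = -2)
Function('C')(R, x) = -2
Pow(Add(Function('C')(Function('q')(r, -4), 10), 208), 2) = Pow(Add(-2, 208), 2) = Pow(206, 2) = 42436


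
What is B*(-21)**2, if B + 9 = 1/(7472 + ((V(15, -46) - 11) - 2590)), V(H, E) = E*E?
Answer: -9243654/2329 ≈ -3968.9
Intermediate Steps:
V(H, E) = E**2
B = -62882/6987 (B = -9 + 1/(7472 + (((-46)**2 - 11) - 2590)) = -9 + 1/(7472 + ((2116 - 11) - 2590)) = -9 + 1/(7472 + (2105 - 2590)) = -9 + 1/(7472 - 485) = -9 + 1/6987 = -62882/6987 ≈ -8.9999)
B*(-21)**2 = -62882/6987*(-21)**2 = -62882/6987*441 = -9243654/2329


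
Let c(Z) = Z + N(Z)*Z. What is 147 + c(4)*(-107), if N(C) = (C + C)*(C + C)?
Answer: -27673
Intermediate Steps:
N(C) = 4*C² (N(C) = (2*C)*(2*C) = 4*C²)
c(Z) = Z + 4*Z³ (c(Z) = Z + (4*Z²)*Z = Z + 4*Z³)
147 + c(4)*(-107) = 147 + (4 + 4*4³)*(-107) = 147 + (4 + 4*64)*(-107) = 147 + (4 + 256)*(-107) = 147 + 260*(-107) = 147 - 27820 = -27673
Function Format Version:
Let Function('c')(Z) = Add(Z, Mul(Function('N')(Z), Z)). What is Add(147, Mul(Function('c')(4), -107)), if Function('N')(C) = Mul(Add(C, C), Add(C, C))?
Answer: -27673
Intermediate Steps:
Function('N')(C) = Mul(4, Pow(C, 2)) (Function('N')(C) = Mul(Mul(2, C), Mul(2, C)) = Mul(4, Pow(C, 2)))
Function('c')(Z) = Add(Z, Mul(4, Pow(Z, 3))) (Function('c')(Z) = Add(Z, Mul(Mul(4, Pow(Z, 2)), Z)) = Add(Z, Mul(4, Pow(Z, 3))))
Add(147, Mul(Function('c')(4), -107)) = Add(147, Mul(Add(4, Mul(4, Pow(4, 3))), -107)) = Add(147, Mul(Add(4, Mul(4, 64)), -107)) = Add(147, Mul(Add(4, 256), -107)) = Add(147, Mul(260, -107)) = Add(147, -27820) = -27673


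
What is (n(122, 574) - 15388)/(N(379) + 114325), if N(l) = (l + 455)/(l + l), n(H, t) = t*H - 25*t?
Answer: 7634955/21664796 ≈ 0.35241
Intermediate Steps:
n(H, t) = -25*t + H*t (n(H, t) = H*t - 25*t = -25*t + H*t)
N(l) = (455 + l)/(2*l) (N(l) = (455 + l)/((2*l)) = (455 + l)*(1/(2*l)) = (455 + l)/(2*l))
(n(122, 574) - 15388)/(N(379) + 114325) = (574*(-25 + 122) - 15388)/((½)*(455 + 379)/379 + 114325) = (574*97 - 15388)/((½)*(1/379)*834 + 114325) = (55678 - 15388)/(417/379 + 114325) = 40290/(43329592/379) = 40290*(379/43329592) = 7634955/21664796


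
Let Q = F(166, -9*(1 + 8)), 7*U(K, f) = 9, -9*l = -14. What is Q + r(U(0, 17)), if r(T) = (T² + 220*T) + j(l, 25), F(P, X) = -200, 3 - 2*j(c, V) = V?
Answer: 3602/49 ≈ 73.510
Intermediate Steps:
l = 14/9 (l = -⅑*(-14) = 14/9 ≈ 1.5556)
j(c, V) = 3/2 - V/2
U(K, f) = 9/7 (U(K, f) = (⅐)*9 = 9/7)
r(T) = -11 + T² + 220*T (r(T) = (T² + 220*T) + (3/2 - ½*25) = (T² + 220*T) + (3/2 - 25/2) = (T² + 220*T) - 11 = -11 + T² + 220*T)
Q = -200
Q + r(U(0, 17)) = -200 + (-11 + (9/7)² + 220*(9/7)) = -200 + (-11 + 81/49 + 1980/7) = -200 + 13402/49 = 3602/49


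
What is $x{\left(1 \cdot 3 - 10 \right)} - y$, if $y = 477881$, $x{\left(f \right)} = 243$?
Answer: $-477638$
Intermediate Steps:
$x{\left(1 \cdot 3 - 10 \right)} - y = 243 - 477881 = -477638$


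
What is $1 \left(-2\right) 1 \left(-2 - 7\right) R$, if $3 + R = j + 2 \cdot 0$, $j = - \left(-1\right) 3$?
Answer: $0$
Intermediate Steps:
$j = 3$ ($j = \left(-1\right) \left(-3\right) = 3$)
$R = 0$ ($R = -3 + \left(3 + 2 \cdot 0\right) = -3 + \left(3 + 0\right) = -3 + 3 = 0$)
$1 \left(-2\right) 1 \left(-2 - 7\right) R = 1 \left(-2\right) 1 \left(-2 - 7\right) 0 = \left(-2\right) 1 \left(-9\right) 0 = \left(-2\right) \left(-9\right) 0 = 18 \cdot 0 = 0$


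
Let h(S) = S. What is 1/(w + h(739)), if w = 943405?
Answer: 1/944144 ≈ 1.0592e-6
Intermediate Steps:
1/(w + h(739)) = 1/(943405 + 739) = 1/944144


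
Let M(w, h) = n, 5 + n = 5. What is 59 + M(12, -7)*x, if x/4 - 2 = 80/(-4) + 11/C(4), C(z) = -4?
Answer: 59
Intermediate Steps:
n = 0 (n = -5 + 5 = 0)
M(w, h) = 0
x = -83 (x = 8 + 4*(80/(-4) + 11/(-4)) = 8 + 4*(80*(-¼) + 11*(-¼)) = 8 + 4*(-20 - 11/4) = 8 + 4*(-91/4) = 8 - 91 = -83)
59 + M(12, -7)*x = 59 + 0*(-83) = 59 + 0 = 59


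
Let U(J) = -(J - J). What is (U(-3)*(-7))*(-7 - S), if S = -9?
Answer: 0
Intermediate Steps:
U(J) = 0 (U(J) = -1*0 = 0)
(U(-3)*(-7))*(-7 - S) = (0*(-7))*(-7 - 1*(-9)) = 0*(-7 + 9) = 0*2 = 0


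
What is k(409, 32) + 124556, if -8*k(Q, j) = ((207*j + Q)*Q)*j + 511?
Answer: -91051967/8 ≈ -1.1381e+7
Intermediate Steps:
k(Q, j) = -511/8 - Q*j*(Q + 207*j)/8 (k(Q, j) = -(((207*j + Q)*Q)*j + 511)/8 = -(((Q + 207*j)*Q)*j + 511)/8 = -((Q*(Q + 207*j))*j + 511)/8 = -(Q*j*(Q + 207*j) + 511)/8 = -(511 + Q*j*(Q + 207*j))/8 = -511/8 - Q*j*(Q + 207*j)/8)
k(409, 32) + 124556 = (-511/8 - 207/8*409*32² - ⅛*32*409²) + 124556 = (-511/8 - 207/8*409*1024 - ⅛*32*167281) + 124556 = (-511/8 - 10836864 - 669124) + 124556 = -92048415/8 + 124556 = -91051967/8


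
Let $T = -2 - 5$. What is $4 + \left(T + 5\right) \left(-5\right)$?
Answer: $14$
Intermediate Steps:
$T = -7$ ($T = -2 - 5 = -7$)
$4 + \left(T + 5\right) \left(-5\right) = 4 + \left(-7 + 5\right) \left(-5\right) = 4 - -10 = 4 + 10 = 14$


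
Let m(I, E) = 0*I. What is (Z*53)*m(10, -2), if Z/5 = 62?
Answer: 0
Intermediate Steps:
Z = 310 (Z = 5*62 = 310)
m(I, E) = 0
(Z*53)*m(10, -2) = (310*53)*0 = 16430*0 = 0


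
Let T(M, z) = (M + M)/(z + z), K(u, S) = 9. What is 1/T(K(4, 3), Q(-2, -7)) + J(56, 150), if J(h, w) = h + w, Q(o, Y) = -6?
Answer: 616/3 ≈ 205.33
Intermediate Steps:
T(M, z) = M/z (T(M, z) = (2*M)/((2*z)) = (2*M)*(1/(2*z)) = M/z)
1/T(K(4, 3), Q(-2, -7)) + J(56, 150) = 1/(9/(-6)) + (56 + 150) = 1/(9*(-⅙)) + 206 = 1/(-3/2) + 206 = -⅔ + 206 = 616/3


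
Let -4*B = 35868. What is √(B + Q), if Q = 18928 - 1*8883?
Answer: 7*√22 ≈ 32.833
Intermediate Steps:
B = -8967 (B = -¼*35868 = -8967)
Q = 10045 (Q = 18928 - 8883 = 10045)
√(B + Q) = √(-8967 + 10045) = √1078 = 7*√22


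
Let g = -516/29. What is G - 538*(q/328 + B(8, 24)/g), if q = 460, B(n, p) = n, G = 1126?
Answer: 3244163/5289 ≈ 613.38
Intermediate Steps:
g = -516/29 (g = -516*1/29 = -516/29 ≈ -17.793)
G - 538*(q/328 + B(8, 24)/g) = 1126 - 538*(460/328 + 8/(-516/29)) = 1126 - 538*(460*(1/328) + 8*(-29/516)) = 1126 - 538*(115/82 - 58/129) = 1126 - 538*10079/10578 = 1126 - 2711251/5289 = 3244163/5289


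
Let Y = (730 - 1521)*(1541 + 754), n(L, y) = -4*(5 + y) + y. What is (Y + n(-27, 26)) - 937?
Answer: -1816380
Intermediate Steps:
n(L, y) = -20 - 3*y (n(L, y) = (-20 - 4*y) + y = -20 - 3*y)
Y = -1815345 (Y = -791*2295 = -1815345)
(Y + n(-27, 26)) - 937 = (-1815345 + (-20 - 3*26)) - 937 = (-1815345 + (-20 - 78)) - 937 = (-1815345 - 98) - 937 = -1815443 - 937 = -1816380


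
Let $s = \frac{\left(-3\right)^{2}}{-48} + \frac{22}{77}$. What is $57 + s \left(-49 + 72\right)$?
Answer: $\frac{6637}{112} \approx 59.259$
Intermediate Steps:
$s = \frac{11}{112}$ ($s = 9 \left(- \frac{1}{48}\right) + 22 \cdot \frac{1}{77} = - \frac{3}{16} + \frac{2}{7} = \frac{11}{112} \approx 0.098214$)
$57 + s \left(-49 + 72\right) = 57 + \frac{11 \left(-49 + 72\right)}{112} = 57 + \frac{11}{112} \cdot 23 = 57 + \frac{253}{112} = \frac{6637}{112}$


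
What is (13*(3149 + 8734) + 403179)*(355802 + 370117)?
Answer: 404814537702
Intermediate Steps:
(13*(3149 + 8734) + 403179)*(355802 + 370117) = (13*11883 + 403179)*725919 = (154479 + 403179)*725919 = 557658*725919 = 404814537702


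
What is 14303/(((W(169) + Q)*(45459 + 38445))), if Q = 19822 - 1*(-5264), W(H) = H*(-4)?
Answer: 14303/2048096640 ≈ 6.9836e-6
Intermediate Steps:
W(H) = -4*H
Q = 25086 (Q = 19822 + 5264 = 25086)
14303/(((W(169) + Q)*(45459 + 38445))) = 14303/(((-4*169 + 25086)*(45459 + 38445))) = 14303/(((-676 + 25086)*83904)) = 14303/((24410*83904)) = 14303/2048096640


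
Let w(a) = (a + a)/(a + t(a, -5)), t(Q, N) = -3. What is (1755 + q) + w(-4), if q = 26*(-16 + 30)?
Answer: 14841/7 ≈ 2120.1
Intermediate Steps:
w(a) = 2*a/(-3 + a) (w(a) = (a + a)/(a - 3) = (2*a)/(-3 + a) = 2*a/(-3 + a))
q = 364 (q = 26*14 = 364)
(1755 + q) + w(-4) = (1755 + 364) + 2*(-4)/(-3 - 4) = 2119 + 2*(-4)/(-7) = 2119 + 2*(-4)*(-1/7) = 2119 + 8/7 = 14841/7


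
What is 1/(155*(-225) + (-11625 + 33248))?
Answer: -1/13252 ≈ -7.5460e-5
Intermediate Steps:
1/(155*(-225) + (-11625 + 33248)) = 1/(-34875 + 21623) = 1/(-13252) = -1/13252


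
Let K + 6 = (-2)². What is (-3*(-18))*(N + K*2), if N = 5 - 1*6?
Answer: -270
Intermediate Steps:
K = -2 (K = -6 + (-2)² = -6 + 4 = -2)
N = -1 (N = 5 - 6 = -1)
(-3*(-18))*(N + K*2) = (-3*(-18))*(-1 - 2*2) = 54*(-1 - 4) = 54*(-5) = -270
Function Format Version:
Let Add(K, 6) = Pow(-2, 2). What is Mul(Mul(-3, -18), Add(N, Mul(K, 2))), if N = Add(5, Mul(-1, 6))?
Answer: -270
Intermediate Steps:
K = -2 (K = Add(-6, Pow(-2, 2)) = Add(-6, 4) = -2)
N = -1 (N = Add(5, -6) = -1)
Mul(Mul(-3, -18), Add(N, Mul(K, 2))) = Mul(Mul(-3, -18), Add(-1, Mul(-2, 2))) = Mul(54, Add(-1, -4)) = Mul(54, -5) = -270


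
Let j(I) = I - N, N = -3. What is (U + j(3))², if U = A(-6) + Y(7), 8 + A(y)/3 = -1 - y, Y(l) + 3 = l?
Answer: 1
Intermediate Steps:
Y(l) = -3 + l
j(I) = 3 + I (j(I) = I - 1*(-3) = I + 3 = 3 + I)
A(y) = -27 - 3*y (A(y) = -24 + 3*(-1 - y) = -24 + (-3 - 3*y) = -27 - 3*y)
U = -5 (U = (-27 - 3*(-6)) + (-3 + 7) = (-27 + 18) + 4 = -9 + 4 = -5)
(U + j(3))² = (-5 + (3 + 3))² = (-5 + 6)² = 1² = 1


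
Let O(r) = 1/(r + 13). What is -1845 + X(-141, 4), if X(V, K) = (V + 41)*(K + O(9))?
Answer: -24745/11 ≈ -2249.5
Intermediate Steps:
O(r) = 1/(13 + r)
X(V, K) = (41 + V)*(1/22 + K) (X(V, K) = (V + 41)*(K + 1/(13 + 9)) = (41 + V)*(K + 1/22) = (41 + V)*(1/22 + K))
-1845 + X(-141, 4) = -1845 + (41/22 + 41*4 + (1/22)*(-141) + 4*(-141)) = -1845 + (41/22 + 164 - 141/22 - 564) = -1845 - 4450/11 = -24745/11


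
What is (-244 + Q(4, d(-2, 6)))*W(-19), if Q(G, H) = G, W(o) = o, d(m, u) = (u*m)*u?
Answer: 4560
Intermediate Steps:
d(m, u) = m*u² (d(m, u) = (m*u)*u = m*u²)
(-244 + Q(4, d(-2, 6)))*W(-19) = (-244 + 4)*(-19) = -240*(-19) = 4560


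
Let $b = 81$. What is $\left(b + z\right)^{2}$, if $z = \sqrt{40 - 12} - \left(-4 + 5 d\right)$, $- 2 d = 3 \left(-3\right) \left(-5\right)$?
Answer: $\frac{156137}{4} + 790 \sqrt{7} \approx 41124.0$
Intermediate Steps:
$d = - \frac{45}{2}$ ($d = - \frac{3 \left(-3\right) \left(-5\right)}{2} = - \frac{\left(-9\right) \left(-5\right)}{2} = \left(- \frac{1}{2}\right) 45 = - \frac{45}{2} \approx -22.5$)
$z = \frac{233}{2} + 2 \sqrt{7}$ ($z = \sqrt{40 - 12} + \left(\left(-5\right) \left(- \frac{45}{2}\right) + 4\right) = \sqrt{28} + \left(\frac{225}{2} + 4\right) = 2 \sqrt{7} + \frac{233}{2} = \frac{233}{2} + 2 \sqrt{7} \approx 121.79$)
$\left(b + z\right)^{2} = \left(81 + \left(\frac{233}{2} + 2 \sqrt{7}\right)\right)^{2} = \left(\frac{395}{2} + 2 \sqrt{7}\right)^{2}$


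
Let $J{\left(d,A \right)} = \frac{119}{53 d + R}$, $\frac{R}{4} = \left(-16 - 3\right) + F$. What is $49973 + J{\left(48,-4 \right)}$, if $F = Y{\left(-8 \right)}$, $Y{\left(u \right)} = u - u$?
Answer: $\frac{123333483}{2468} \approx 49973.0$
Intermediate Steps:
$Y{\left(u \right)} = 0$
$F = 0$
$R = -76$ ($R = 4 \left(\left(-16 - 3\right) + 0\right) = 4 \left(-19 + 0\right) = 4 \left(-19\right) = -76$)
$J{\left(d,A \right)} = \frac{119}{-76 + 53 d}$ ($J{\left(d,A \right)} = \frac{119}{53 d - 76} = \frac{119}{-76 + 53 d}$)
$49973 + J{\left(48,-4 \right)} = 49973 + \frac{119}{-76 + 53 \cdot 48} = 49973 + \frac{119}{-76 + 2544} = 49973 + \frac{119}{2468} = \frac{123333483}{2468}$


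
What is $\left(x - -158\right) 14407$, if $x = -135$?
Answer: $331361$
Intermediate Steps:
$\left(x - -158\right) 14407 = \left(-135 - -158\right) 14407 = \left(-135 + 158\right) 14407 = 23 \cdot 14407 = 331361$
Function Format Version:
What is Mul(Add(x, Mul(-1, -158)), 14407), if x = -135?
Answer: 331361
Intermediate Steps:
Mul(Add(x, Mul(-1, -158)), 14407) = Mul(Add(-135, Mul(-1, -158)), 14407) = Mul(Add(-135, 158), 14407) = Mul(23, 14407) = 331361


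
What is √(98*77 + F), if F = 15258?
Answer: 2*√5701 ≈ 151.01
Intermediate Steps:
√(98*77 + F) = √(98*77 + 15258) = √(7546 + 15258) = √22804 = 2*√5701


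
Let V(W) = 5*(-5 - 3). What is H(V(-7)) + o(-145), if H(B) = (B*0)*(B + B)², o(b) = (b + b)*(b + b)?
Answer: 84100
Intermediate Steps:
o(b) = 4*b² (o(b) = (2*b)*(2*b) = 4*b²)
V(W) = -40 (V(W) = 5*(-8) = -40)
H(B) = 0 (H(B) = 0*(2*B)² = 0*(4*B²) = 0)
H(V(-7)) + o(-145) = 0 + 4*(-145)² = 0 + 4*21025 = 0 + 84100 = 84100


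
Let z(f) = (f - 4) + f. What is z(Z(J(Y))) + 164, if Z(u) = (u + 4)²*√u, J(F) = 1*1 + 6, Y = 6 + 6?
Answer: 160 + 242*√7 ≈ 800.27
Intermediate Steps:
Y = 12
J(F) = 7 (J(F) = 1 + 6 = 7)
Z(u) = √u*(4 + u)² (Z(u) = (4 + u)²*√u = √u*(4 + u)²)
z(f) = -4 + 2*f (z(f) = (-4 + f) + f = -4 + 2*f)
z(Z(J(Y))) + 164 = (-4 + 2*(√7*(4 + 7)²)) + 164 = (-4 + 2*(√7*11²)) + 164 = (-4 + 2*(√7*121)) + 164 = (-4 + 2*(121*√7)) + 164 = (-4 + 242*√7) + 164 = 160 + 242*√7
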